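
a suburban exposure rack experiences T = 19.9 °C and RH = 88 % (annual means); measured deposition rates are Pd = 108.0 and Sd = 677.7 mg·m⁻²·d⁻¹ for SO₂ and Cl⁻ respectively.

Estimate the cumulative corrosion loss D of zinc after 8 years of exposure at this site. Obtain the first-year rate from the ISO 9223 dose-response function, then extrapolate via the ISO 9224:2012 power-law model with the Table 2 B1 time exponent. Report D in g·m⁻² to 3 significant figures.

D(8) = 417 g·m⁻²

zinc: f(T) = -0.071·(T−10) [T>10 °C] = -0.7029
  Pd branch = 0.0129·Pd^0.44·e^(0.046·RH+f) = 2.871 μm/a
  Sd branch = 0.0175·Sd^0.57·e^(0.008·RH+0.085·T) = 7.89 μm/a
  sum: 2.871 + 7.89 → r_corr = 10.76 μm/a
ISO 9224: D(t) = r_corr · t^b with b = 0.813 (zinc, B1)
  D(8) = 10.76 × 8^0.813 = 10.76 × 5.423 = 58.35 μm
  Mass loss = 58.35 μm × 7.14 g/cm³ = 416.7 g·m⁻²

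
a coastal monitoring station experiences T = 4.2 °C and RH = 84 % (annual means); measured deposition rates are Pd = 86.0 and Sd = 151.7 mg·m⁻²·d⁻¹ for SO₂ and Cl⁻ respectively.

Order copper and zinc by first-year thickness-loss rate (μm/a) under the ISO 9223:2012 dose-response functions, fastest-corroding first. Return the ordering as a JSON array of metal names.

["zinc", "copper"]

copper: f(T) = +0.126·(T−10) [T≤10 °C] = -0.7308
  SO₂ term: 0.0053·86.0^0.26·exp(0.059·84-0.7308) = 1.154
  Sd branch = 0.01025·Sd^0.27·e^(0.036·RH+0.049·T) = 1.005 μm/a
  r_corr = 1.154 + 1.005 = 2.159 μm/a
zinc: f(T) = +0.038·(T−10) [T≤10 °C] = -0.2204
  SO₂ term: 0.0129·86.0^0.44·exp(0.046·84-0.2204) = 3.501
  Sd branch = 0.0175·Sd^0.57·e^(0.008·RH+0.085·T) = 0.8572 μm/a
  r_corr = 3.501 + 0.8572 = 4.358 μm/a
Ordering by μm/a: zinc (4.36) > copper (2.16)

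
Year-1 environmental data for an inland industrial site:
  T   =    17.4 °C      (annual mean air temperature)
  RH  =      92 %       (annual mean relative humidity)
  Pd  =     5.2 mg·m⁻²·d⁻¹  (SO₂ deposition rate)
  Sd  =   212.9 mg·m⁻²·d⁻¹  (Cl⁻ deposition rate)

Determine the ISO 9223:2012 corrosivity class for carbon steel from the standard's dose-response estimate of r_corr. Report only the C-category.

carbon steel: f(T) = -0.054·(T−10) [T>10 °C] = -0.3996
  sulphur-dioxide contribution → 17.61 μm/a
  chloride contribution → 118.3 μm/a
  total first-year rate 135.9 μm/a
136 μm/a falls in (80, 200] for carbon steel → category C5

C5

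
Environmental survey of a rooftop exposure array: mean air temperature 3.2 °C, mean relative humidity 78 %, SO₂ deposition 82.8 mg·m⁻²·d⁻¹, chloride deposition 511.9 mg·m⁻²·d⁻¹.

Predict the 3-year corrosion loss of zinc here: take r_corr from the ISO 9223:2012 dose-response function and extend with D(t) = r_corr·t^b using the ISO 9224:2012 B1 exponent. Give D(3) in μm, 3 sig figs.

zinc: f(T) = +0.038·(T−10) [T≤10 °C] = -0.2584
  Pd branch = 0.0129·Pd^0.44·e^(0.046·RH+f) = 2.515 μm/a
  Cl⁻ term: 0.0175·511.9^0.57·exp(0.008·78+0.085·3.2) = 1.501
  sum: 2.515 + 1.501 → r_corr = 4.016 μm/a
ISO 9224: D(t) = r_corr · t^b with b = 0.813 (zinc, B1)
  D(3) = 4.016 × 3^0.813 = 4.016 × 2.443 = 9.811 μm

D(3) = 9.81 μm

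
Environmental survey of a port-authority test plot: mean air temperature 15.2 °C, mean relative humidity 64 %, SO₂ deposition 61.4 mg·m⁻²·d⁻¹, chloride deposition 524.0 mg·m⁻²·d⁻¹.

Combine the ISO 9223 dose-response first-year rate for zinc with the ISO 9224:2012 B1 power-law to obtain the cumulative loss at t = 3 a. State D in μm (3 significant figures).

D(3) = 11.7 μm

zinc: f(T) = -0.071·(T−10) [T>10 °C] = -0.3692
  Pd branch = 0.0129·Pd^0.44·e^(0.046·RH+f) = 1.037 μm/a
  Sd branch = 0.0175·Sd^0.57·e^(0.008·RH+0.085·T) = 3.772 μm/a
  r_corr = 1.037 + 3.772 = 4.808 μm/a
Long-term exponent b (ISO 9224 Table 2, B1) = 0.813
  D(3) = 4.808 × 3^0.813 = 4.808 × 2.443 = 11.75 μm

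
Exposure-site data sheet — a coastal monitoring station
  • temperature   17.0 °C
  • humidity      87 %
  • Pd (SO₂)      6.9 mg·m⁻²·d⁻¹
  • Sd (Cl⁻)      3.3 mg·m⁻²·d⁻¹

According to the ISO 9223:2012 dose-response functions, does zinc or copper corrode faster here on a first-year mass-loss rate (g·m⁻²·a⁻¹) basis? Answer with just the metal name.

copper

zinc: T>10 °C ⇒ hinge -0.071·(17.0−10) = -0.4970
  Pd branch = 0.0129·Pd^0.44·e^(0.046·RH+f) = 1.004 μm/a
  Sd branch = 0.0175·Sd^0.57·e^(0.008·RH+0.085·T) = 0.294 μm/a
  r_corr = 1.004 + 0.294 = 1.298 μm/a
  mass loss = 1.298 μm/a × 7.14 g/cm³ = 9.271 g·m⁻²·a⁻¹
copper: f(T) = -0.080·(T−10) [T>10 °C] = -0.5600
  Pd branch = 0.0053·Pd^0.26·e^(0.059·RH+f) = 0.848 μm/a
  Sd branch = 0.01025·Sd^0.27·e^(0.036·RH+0.049·T) = 0.7459 μm/a
  sum: 0.848 + 0.7459 → r_corr = 1.594 μm/a
  mass loss = 1.594 μm/a × 8.96 g/cm³ = 14.28 g·m⁻²·a⁻¹
Ordering by g·m⁻²·a⁻¹: copper (14.3) > zinc (9.27)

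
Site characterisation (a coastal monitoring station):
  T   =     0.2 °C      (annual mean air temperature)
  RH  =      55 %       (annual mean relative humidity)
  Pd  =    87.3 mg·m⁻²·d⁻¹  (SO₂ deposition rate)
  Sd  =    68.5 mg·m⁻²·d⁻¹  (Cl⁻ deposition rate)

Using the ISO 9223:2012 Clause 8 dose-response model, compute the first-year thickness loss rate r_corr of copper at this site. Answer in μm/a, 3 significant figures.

copper: T≤10 °C ⇒ hinge +0.126·(0.2−10) = -1.2348
  SO₂ term: 0.0053·87.3^0.26·exp(0.059·55-1.2348) = 0.1265
  Sd branch = 0.01025·Sd^0.27·e^(0.036·RH+0.049·T) = 0.2347 μm/a
  r_corr = 0.1265 + 0.2347 = 0.3612 μm/a

r_corr = 0.361 μm/a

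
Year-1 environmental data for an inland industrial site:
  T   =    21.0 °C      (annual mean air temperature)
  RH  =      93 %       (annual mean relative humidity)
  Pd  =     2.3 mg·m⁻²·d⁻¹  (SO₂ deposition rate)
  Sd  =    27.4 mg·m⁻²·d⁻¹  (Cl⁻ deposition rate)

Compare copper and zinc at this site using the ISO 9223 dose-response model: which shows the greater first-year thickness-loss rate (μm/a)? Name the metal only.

copper: T>10 °C ⇒ hinge -0.080·(21.0−10) = -0.8800
  SO₂ term: 0.0053·2.3^0.26·exp(0.059·93-0.8800) = 0.6594
  Sd branch = 0.01025·Sd^0.27·e^(0.036·RH+0.049·T) = 1.994 μm/a
  r_corr = 0.6594 + 1.994 = 2.654 μm/a
zinc: T>10 °C ⇒ hinge -0.071·(21.0−10) = -0.7810
  SO₂ term: 0.0129·2.3^0.44·exp(0.046·93-0.7810) = 0.6144
  Cl⁻ term: 0.0175·27.4^0.57·exp(0.008·93+0.085·21.0) = 1.448
  sum: 0.6144 + 1.448 → r_corr = 2.063 μm/a
Ordering by μm/a: copper (2.65) > zinc (2.06)

copper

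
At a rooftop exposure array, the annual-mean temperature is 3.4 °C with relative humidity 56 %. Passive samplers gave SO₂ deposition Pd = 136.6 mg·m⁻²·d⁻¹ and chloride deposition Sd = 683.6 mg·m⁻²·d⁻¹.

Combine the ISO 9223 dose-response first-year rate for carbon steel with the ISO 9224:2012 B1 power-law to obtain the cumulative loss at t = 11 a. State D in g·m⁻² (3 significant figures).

D(11) = 1.88e+03 g·m⁻²

carbon steel: f(T) = +0.150·(T−10) [T≤10 °C] = -0.9900
  SO₂ term: 1.77·136.6^0.52·exp(0.02·56-0.9900) = 25.99
  Cl⁻ term: 0.102·683.6^0.62·exp(0.033·56+0.04·3.4) = 42.44
  r_corr = 25.99 + 42.44 = 68.44 μm/a
Power-law: D(11) = r_corr · 11^0.523
  D(11) = 68.44 × 11^0.523 = 68.44 × 3.505 = 239.9 μm
  Mass loss = 239.9 μm × 7.85 g/cm³ = 1883 g·m⁻²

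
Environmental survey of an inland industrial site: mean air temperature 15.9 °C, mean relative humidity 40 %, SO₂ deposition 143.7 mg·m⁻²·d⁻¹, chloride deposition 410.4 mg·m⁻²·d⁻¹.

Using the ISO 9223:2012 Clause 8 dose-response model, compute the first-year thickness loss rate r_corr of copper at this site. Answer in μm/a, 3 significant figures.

r_corr = 0.606 μm/a

copper: T>10 °C ⇒ hinge -0.080·(15.9−10) = -0.4720
  sulphur-dioxide contribution → 0.1274 μm/a
  chloride contribution → 0.4787 μm/a
  ⇒ r_corr(copper) = 0.6061 μm/a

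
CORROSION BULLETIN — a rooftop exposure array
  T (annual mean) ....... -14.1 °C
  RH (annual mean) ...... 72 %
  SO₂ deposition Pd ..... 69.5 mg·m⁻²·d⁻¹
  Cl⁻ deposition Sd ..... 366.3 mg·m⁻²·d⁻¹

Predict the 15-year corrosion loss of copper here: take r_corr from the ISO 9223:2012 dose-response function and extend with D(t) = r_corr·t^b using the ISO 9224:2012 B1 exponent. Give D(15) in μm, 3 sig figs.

D(15) = 2.38 μm

copper: temperature factor f = +0.126·(-24.1) = -3.0366
  Pd branch = 0.0053·Pd^0.26·e^(0.059·RH+f) = 0.05362 μm/a
  Cl⁻ term: 0.01025·366.3^0.27·exp(0.036·72+0.049·-14.1) = 0.3378
  sum: 0.05362 + 0.3378 → r_corr = 0.3914 μm/a
ISO 9224: D(t) = r_corr · t^b with b = 0.667 (copper, B1)
  D(15) = 0.3914 × 15^0.667 = 0.3914 × 6.088 = 2.383 μm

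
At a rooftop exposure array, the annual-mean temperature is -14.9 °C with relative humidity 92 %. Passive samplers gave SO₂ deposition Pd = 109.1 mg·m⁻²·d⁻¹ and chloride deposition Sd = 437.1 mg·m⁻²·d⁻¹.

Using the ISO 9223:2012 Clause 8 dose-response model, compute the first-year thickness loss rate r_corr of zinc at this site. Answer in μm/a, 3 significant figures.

r_corr = 3.05 μm/a

zinc: temperature factor f = +0.038·(-24.9) = -0.9462
  SO₂ term: 0.0129·109.1^0.44·exp(0.046·92-0.9462) = 2.718
  Sd branch = 0.0175·Sd^0.57·e^(0.008·RH+0.085·T) = 0.3294 μm/a
  sum: 2.718 + 0.3294 → r_corr = 3.047 μm/a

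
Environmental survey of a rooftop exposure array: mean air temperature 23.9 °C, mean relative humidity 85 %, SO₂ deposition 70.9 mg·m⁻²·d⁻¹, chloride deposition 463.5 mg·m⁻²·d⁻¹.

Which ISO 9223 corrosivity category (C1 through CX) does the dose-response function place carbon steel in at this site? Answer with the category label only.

CX

carbon steel: T>10 °C ⇒ hinge -0.054·(23.9−10) = -0.7506
  sulphur-dioxide contribution → 41.94 μm/a
  chloride contribution → 197.2 μm/a
  ⇒ r_corr(carbon steel) = 239.2 μm/a
Category bounds: 200…700 μm/a bracket r_corr ⇒ CX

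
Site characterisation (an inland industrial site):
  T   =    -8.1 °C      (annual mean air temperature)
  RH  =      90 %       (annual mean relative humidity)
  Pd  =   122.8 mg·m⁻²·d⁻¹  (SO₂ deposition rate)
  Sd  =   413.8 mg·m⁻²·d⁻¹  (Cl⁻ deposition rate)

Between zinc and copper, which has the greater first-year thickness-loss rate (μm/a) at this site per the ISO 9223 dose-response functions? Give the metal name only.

zinc: T≤10 °C ⇒ hinge +0.038·(-8.1−10) = -0.6878
  sulphur-dioxide contribution → 3.381 μm/a
  chloride contribution → 0.5601 μm/a
  ⇒ r_corr(zinc) = 3.942 μm/a
copper: temperature factor f = +0.126·(-18.1) = -2.2806
  sulphur-dioxide contribution → 0.3829 μm/a
  chloride contribution → 0.8954 μm/a
  ⇒ r_corr(copper) = 1.278 μm/a
Ordering by μm/a: zinc (3.94) > copper (1.28)

zinc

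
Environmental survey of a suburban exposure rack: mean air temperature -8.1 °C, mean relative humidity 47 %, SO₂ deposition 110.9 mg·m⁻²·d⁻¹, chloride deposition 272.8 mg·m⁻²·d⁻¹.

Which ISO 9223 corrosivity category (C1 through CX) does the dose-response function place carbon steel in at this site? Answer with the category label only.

carbon steel: temperature factor f = +0.150·(-18.1) = -2.7150
  Pd branch = 1.77·Pd^0.52·e^(0.02·RH+f) = 3.471 μm/a
  Sd branch = 0.102·Sd^0.62·e^(0.033·RH+0.04·T) = 11.26 μm/a
  r_corr = 3.471 + 11.26 = 14.74 μm/a
14.7 μm/a falls in (1.3, 25] for carbon steel → category C2

C2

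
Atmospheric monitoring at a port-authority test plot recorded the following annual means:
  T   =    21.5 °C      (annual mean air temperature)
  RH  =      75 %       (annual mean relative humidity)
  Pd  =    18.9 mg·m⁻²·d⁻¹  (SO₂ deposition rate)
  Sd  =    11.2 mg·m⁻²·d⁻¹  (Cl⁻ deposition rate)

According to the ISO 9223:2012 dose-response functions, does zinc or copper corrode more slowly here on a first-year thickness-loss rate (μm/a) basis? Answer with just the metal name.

zinc: temperature factor f = -0.071·(11.5) = -0.8165
  SO₂ term: 0.0129·18.9^0.44·exp(0.046·75-0.8165) = 0.6546
  Sd branch = 0.0175·Sd^0.57·e^(0.008·RH+0.085·T) = 0.7859 μm/a
  sum: 0.6546 + 0.7859 → r_corr = 1.44 μm/a
copper: temperature factor f = -0.080·(11.5) = -0.9200
  SO₂ term: 0.0053·18.9^0.26·exp(0.059·75-0.9200) = 0.3788
  Sd branch = 0.01025·Sd^0.27·e^(0.036·RH+0.049·T) = 0.8397 μm/a
  sum: 0.3788 + 0.8397 → r_corr = 1.218 μm/a
Ordering by μm/a: zinc (1.44) > copper (1.22)

copper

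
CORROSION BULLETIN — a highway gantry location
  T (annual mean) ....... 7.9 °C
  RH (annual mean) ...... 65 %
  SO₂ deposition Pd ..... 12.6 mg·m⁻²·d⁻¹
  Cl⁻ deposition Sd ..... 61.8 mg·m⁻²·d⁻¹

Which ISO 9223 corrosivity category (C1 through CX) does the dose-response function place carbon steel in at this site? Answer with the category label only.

C3

carbon steel: f(T) = +0.150·(T−10) [T≤10 °C] = -0.3150
  Pd branch = 1.77·Pd^0.52·e^(0.02·RH+f) = 17.7 μm/a
  Sd branch = 0.102·Sd^0.62·e^(0.033·RH+0.04·T) = 15.41 μm/a
  r_corr = 17.7 + 15.41 = 33.11 μm/a
Category bounds: 25…50 μm/a bracket r_corr ⇒ C3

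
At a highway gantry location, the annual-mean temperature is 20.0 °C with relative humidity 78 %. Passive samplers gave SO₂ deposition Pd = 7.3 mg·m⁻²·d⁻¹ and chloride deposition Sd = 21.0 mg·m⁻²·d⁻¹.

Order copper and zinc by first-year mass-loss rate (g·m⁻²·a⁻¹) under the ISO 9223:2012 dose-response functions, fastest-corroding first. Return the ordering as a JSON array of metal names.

copper: T>10 °C ⇒ hinge -0.080·(20.0−10) = -0.8000
  Pd branch = 0.0053·Pd^0.26·e^(0.059·RH+f) = 0.398 μm/a
  Cl⁻ term: 0.01025·21.0^0.27·exp(0.036·78+0.049·20.0) = 1.03
  sum: 0.398 + 1.03 → r_corr = 1.428 μm/a
  mass loss = 1.428 μm/a × 8.96 g/cm³ = 12.8 g·m⁻²·a⁻¹
zinc: temperature factor f = -0.071·(10.0) = -0.7100
  SO₂ term: 0.0129·7.3^0.44·exp(0.046·78-0.7100) = 0.55
  Sd branch = 0.0175·Sd^0.57·e^(0.008·RH+0.085·T) = 1.014 μm/a
  sum: 0.55 + 1.014 → r_corr = 1.564 μm/a
  mass loss = 1.564 μm/a × 7.14 g/cm³ = 11.17 g·m⁻²·a⁻¹
Ordering by g·m⁻²·a⁻¹: copper (12.8) > zinc (11.2)

["copper", "zinc"]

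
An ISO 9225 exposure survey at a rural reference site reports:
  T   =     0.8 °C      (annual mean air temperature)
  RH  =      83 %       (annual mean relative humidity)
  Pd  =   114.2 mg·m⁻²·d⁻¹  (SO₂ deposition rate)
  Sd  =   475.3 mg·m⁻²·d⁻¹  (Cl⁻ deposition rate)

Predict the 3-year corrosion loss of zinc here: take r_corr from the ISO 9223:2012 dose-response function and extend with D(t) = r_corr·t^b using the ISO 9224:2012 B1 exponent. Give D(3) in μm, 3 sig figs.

zinc: f(T) = +0.038·(T−10) [T≤10 °C] = -0.3496
  SO₂ term: 0.0129·114.2^0.44·exp(0.046·83-0.3496) = 3.329
  Cl⁻ term: 0.0175·475.3^0.57·exp(0.008·83+0.085·0.8) = 1.221
  sum: 3.329 + 1.221 → r_corr = 4.55 μm/a
ISO 9224: D(t) = r_corr · t^b with b = 0.813 (zinc, B1)
  D(3) = 4.55 × 3^0.813 = 4.55 × 2.443 = 11.11 μm

D(3) = 11.1 μm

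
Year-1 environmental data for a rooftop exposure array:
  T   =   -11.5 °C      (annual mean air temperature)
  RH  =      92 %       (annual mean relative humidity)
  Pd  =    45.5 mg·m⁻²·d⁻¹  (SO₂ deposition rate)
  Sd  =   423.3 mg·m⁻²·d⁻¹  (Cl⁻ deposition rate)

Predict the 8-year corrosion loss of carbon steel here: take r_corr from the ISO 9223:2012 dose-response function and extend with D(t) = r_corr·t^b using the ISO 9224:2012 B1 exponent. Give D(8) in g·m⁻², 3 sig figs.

carbon steel: f(T) = +0.150·(T−10) [T≤10 °C] = -3.2250
  Pd branch = 1.77·Pd^0.52·e^(0.02·RH+f) = 3.226 μm/a
  Sd branch = 0.102·Sd^0.62·e^(0.033·RH+0.04·T) = 57 μm/a
  sum: 3.226 + 57 → r_corr = 60.22 μm/a
Long-term exponent b (ISO 9224 Table 2, B1) = 0.523
  D(8) = 60.22 × 8^0.523 = 60.22 × 2.967 = 178.7 μm
  Mass loss = 178.7 μm × 7.85 g/cm³ = 1403 g·m⁻²

D(8) = 1.40e+03 g·m⁻²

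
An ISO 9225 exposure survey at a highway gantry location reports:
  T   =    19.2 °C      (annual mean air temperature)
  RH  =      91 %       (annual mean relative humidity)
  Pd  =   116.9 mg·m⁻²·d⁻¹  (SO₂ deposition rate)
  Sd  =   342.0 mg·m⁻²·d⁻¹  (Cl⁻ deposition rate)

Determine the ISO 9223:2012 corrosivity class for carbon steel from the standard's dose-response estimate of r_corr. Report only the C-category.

carbon steel: temperature factor f = -0.054·(9.2) = -0.4968
  sulphur-dioxide contribution → 79.05 μm/a
  chloride contribution → 165 μm/a
  total first-year rate 244 μm/a
Category bounds: 200…700 μm/a bracket r_corr ⇒ CX

CX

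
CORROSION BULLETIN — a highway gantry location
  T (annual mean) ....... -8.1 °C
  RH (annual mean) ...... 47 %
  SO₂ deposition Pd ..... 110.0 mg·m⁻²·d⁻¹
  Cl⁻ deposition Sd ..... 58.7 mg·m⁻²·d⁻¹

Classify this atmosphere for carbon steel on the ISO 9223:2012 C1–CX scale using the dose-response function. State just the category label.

C2

carbon steel: temperature factor f = +0.150·(-18.1) = -2.7150
  SO₂ term: 1.77·110.0^0.52·exp(0.02·47-2.7150) = 3.456
  Cl⁻ term: 0.102·58.7^0.62·exp(0.033·47+0.04·-8.1) = 4.345
  r_corr = 3.456 + 4.345 = 7.802 μm/a
7.8 μm/a falls in (1.3, 25] for carbon steel → category C2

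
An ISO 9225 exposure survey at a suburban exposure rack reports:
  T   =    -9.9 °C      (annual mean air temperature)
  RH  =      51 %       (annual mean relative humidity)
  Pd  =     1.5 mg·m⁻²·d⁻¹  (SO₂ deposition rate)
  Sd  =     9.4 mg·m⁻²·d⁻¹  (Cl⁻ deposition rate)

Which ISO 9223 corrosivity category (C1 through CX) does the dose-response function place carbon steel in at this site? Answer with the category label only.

C2

carbon steel: f(T) = +0.150·(T−10) [T≤10 °C] = -2.9850
  SO₂ term: 1.77·1.5^0.52·exp(0.02·51-2.9850) = 0.3063
  Cl⁻ term: 0.102·9.4^0.62·exp(0.033·51+0.04·-9.9) = 1.482
  sum: 0.3063 + 1.482 → r_corr = 1.788 μm/a
1.79 μm/a falls in (1.3, 25] for carbon steel → category C2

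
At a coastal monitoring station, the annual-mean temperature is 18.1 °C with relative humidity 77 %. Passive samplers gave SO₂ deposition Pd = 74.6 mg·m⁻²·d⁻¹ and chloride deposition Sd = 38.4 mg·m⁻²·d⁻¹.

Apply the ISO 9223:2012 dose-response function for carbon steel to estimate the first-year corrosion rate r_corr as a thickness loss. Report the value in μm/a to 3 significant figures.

r_corr = 75.8 μm/a

carbon steel: T>10 °C ⇒ hinge -0.054·(18.1−10) = -0.4374
  SO₂ term: 1.77·74.6^0.52·exp(0.02·77-0.4374) = 50.19
  Cl⁻ term: 0.102·38.4^0.62·exp(0.033·77+0.04·18.1) = 25.64
  sum: 50.19 + 25.64 → r_corr = 75.83 μm/a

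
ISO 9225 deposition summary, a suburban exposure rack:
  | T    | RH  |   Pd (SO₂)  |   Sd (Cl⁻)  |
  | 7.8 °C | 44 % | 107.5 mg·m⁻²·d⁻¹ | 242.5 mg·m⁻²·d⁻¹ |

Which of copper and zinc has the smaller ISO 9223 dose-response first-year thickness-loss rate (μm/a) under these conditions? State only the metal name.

copper

copper: temperature factor f = +0.126·(-2.2) = -0.2772
  SO₂ term: 0.0053·107.5^0.26·exp(0.059·44-0.2772) = 0.1818
  Cl⁻ term: 0.01025·242.5^0.27·exp(0.036·44+0.049·7.8) = 0.3225
  sum: 0.1818 + 0.3225 → r_corr = 0.5042 μm/a
zinc: f(T) = +0.038·(T−10) [T≤10 °C] = -0.0836
  SO₂ term: 0.0129·107.5^0.44·exp(0.046·44-0.0836) = 0.7033
  Cl⁻ term: 0.0175·242.5^0.57·exp(0.008·44+0.085·7.8) = 1.104
  sum: 0.7033 + 1.104 → r_corr = 1.808 μm/a
Ordering by μm/a: zinc (1.81) > copper (0.504)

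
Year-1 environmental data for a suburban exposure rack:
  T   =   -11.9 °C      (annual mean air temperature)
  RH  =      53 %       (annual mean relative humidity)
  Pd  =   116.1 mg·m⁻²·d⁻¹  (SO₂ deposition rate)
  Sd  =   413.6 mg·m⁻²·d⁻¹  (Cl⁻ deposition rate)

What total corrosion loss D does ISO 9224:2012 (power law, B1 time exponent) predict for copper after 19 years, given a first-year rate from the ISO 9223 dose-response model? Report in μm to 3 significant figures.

D(19) = 1.59 μm

copper: f(T) = +0.126·(T−10) [T≤10 °C] = -2.7594
  sulphur-dioxide contribution → 0.02635 μm/a
  chloride contribution → 0.1962 μm/a
  total first-year rate 0.2225 μm/a
ISO 9224: D(t) = r_corr · t^b with b = 0.667 (copper, B1)
  D(19) = 0.2225 × 19^0.667 = 0.2225 × 7.127 = 1.586 μm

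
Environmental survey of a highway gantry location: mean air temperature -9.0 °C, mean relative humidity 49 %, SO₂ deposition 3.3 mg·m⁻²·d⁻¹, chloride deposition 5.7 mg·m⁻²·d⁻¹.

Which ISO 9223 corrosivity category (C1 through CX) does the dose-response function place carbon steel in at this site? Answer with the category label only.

carbon steel: T≤10 °C ⇒ hinge +0.150·(-9.0−10) = -2.8500
  sulphur-dioxide contribution → 0.5075 μm/a
  chloride contribution → 1.055 μm/a
  total first-year rate 1.562 μm/a
ISO 9223 Table 2 (carbon steel): 1.3 < 1.56 ≤ 25 μm/a ⇒ C2

C2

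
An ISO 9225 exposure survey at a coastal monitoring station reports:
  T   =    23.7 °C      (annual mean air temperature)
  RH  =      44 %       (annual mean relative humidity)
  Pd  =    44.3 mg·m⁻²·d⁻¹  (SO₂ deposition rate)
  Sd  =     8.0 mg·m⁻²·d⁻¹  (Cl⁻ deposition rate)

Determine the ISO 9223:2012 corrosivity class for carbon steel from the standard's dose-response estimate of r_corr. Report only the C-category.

carbon steel: T>10 °C ⇒ hinge -0.054·(23.7−10) = -0.7398
  SO₂ term: 1.77·44.3^0.52·exp(0.02·44-0.7398) = 14.62
  Cl⁻ term: 0.102·8.0^0.62·exp(0.033·44+0.04·23.7) = 4.082
  r_corr = 14.62 + 4.082 = 18.7 μm/a
Category bounds: 1.3…25 μm/a bracket r_corr ⇒ C2

C2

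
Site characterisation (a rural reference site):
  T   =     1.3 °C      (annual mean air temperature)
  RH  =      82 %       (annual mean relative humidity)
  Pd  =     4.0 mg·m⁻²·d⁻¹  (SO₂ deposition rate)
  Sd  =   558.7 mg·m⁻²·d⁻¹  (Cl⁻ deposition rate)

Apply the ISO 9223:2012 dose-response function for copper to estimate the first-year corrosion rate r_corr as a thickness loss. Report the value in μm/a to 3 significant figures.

copper: T≤10 °C ⇒ hinge +0.126·(1.3−10) = -1.0962
  Pd branch = 0.0053·Pd^0.26·e^(0.059·RH+f) = 0.3205 μm/a
  Cl⁻ term: 0.01025·558.7^0.27·exp(0.036·82+0.049·1.3) = 1.154
  r_corr = 0.3205 + 1.154 = 1.474 μm/a

r_corr = 1.47 μm/a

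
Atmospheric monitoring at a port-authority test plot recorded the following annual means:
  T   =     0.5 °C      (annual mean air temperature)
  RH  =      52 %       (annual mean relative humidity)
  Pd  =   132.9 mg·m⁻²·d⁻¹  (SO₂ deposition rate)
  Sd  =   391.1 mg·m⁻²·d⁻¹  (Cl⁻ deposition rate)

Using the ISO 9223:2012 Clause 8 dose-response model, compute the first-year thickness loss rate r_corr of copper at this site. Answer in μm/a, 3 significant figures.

copper: f(T) = +0.126·(T−10) [T≤10 °C] = -1.1970
  sulphur-dioxide contribution → 0.1227 μm/a
  chloride contribution → 0.3422 μm/a
  ⇒ r_corr(copper) = 0.4649 μm/a

r_corr = 0.465 μm/a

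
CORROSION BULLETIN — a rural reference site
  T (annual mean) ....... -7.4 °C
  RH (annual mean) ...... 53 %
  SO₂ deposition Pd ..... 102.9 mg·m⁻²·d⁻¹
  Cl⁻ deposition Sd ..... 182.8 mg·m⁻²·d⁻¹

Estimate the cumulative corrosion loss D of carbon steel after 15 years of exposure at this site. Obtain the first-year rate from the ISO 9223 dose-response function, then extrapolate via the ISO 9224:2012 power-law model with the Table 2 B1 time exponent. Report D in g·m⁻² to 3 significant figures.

D(15) = 492 g·m⁻²

carbon steel: f(T) = +0.150·(T−10) [T≤10 °C] = -2.6100
  SO₂ term: 1.77·102.9^0.52·exp(0.02·53-2.6100) = 4.181
  Sd branch = 0.102·Sd^0.62·e^(0.033·RH+0.04·T) = 11.02 μm/a
  r_corr = 4.181 + 11.02 = 15.2 μm/a
Long-term exponent b (ISO 9224 Table 2, B1) = 0.523
  D(15) = 15.2 × 15^0.523 = 15.2 × 4.122 = 62.64 μm
  Mass loss = 62.64 μm × 7.85 g/cm³ = 491.7 g·m⁻²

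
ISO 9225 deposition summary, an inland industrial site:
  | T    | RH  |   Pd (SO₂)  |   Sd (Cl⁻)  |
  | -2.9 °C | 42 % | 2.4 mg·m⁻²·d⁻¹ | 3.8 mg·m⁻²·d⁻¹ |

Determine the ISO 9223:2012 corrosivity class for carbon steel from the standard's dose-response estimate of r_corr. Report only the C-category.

carbon steel: f(T) = +0.150·(T−10) [T≤10 °C] = -1.9350
  SO₂ term: 1.77·2.4^0.52·exp(0.02·42-1.9350) = 0.9335
  Sd branch = 0.102·Sd^0.62·e^(0.033·RH+0.04·T) = 0.831 μm/a
  r_corr = 0.9335 + 0.831 = 1.765 μm/a
ISO 9223 Table 2 (carbon steel): 1.3 < 1.76 ≤ 25 μm/a ⇒ C2

C2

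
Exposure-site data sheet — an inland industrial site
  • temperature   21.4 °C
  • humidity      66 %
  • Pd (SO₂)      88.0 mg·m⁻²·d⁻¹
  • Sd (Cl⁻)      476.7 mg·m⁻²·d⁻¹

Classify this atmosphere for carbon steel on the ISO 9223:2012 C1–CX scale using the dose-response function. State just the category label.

carbon steel: temperature factor f = -0.054·(11.4) = -0.6156
  Pd branch = 1.77·Pd^0.52·e^(0.02·RH+f) = 36.73 μm/a
  Cl⁻ term: 0.102·476.7^0.62·exp(0.033·66+0.04·21.4) = 97
  sum: 36.73 + 97 → r_corr = 133.7 μm/a
ISO 9223 Table 2 (carbon steel): 80 < 134 ≤ 200 μm/a ⇒ C5

C5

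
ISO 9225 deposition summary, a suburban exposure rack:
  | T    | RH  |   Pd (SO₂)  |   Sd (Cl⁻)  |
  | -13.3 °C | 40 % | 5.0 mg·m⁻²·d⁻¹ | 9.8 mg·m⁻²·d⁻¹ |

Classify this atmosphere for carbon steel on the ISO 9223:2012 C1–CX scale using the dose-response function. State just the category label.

carbon steel: f(T) = +0.150·(T−10) [T≤10 °C] = -3.4950
  SO₂ term: 1.77·5.0^0.52·exp(0.02·40-3.4950) = 0.2761
  Sd branch = 0.102·Sd^0.62·e^(0.033·RH+0.04·T) = 0.9234 μm/a
  sum: 0.2761 + 0.9234 → r_corr = 1.199 μm/a
1.2 μm/a falls in (0, 1.3] for carbon steel → category C1

C1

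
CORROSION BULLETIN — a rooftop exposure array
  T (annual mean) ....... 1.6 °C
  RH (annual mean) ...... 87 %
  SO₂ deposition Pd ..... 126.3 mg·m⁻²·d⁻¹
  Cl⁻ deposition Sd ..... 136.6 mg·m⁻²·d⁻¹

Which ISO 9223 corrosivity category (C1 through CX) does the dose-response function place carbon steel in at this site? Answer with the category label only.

C4

carbon steel: f(T) = +0.150·(T−10) [T≤10 °C] = -1.2600
  SO₂ term: 1.77·126.3^0.52·exp(0.02·87-1.2600) = 35.41
  Sd branch = 0.102·Sd^0.62·e^(0.033·RH+0.04·T) = 40.48 μm/a
  sum: 35.41 + 40.48 → r_corr = 75.89 μm/a
ISO 9223 Table 2 (carbon steel): 50 < 75.9 ≤ 80 μm/a ⇒ C4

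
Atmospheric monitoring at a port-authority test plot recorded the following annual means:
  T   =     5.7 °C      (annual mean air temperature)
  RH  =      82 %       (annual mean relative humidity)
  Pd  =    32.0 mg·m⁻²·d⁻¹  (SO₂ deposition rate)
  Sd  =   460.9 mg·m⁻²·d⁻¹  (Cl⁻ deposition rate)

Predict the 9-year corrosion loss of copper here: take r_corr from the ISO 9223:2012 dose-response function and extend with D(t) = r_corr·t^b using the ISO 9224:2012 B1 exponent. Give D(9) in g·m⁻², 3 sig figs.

copper: f(T) = +0.126·(T−10) [T≤10 °C] = -0.5418
  SO₂ term: 0.0053·32.0^0.26·exp(0.059·82-0.5418) = 0.9581
  Sd branch = 0.01025·Sd^0.27·e^(0.036·RH+0.049·T) = 1.359 μm/a
  sum: 0.9581 + 1.359 → r_corr = 2.317 μm/a
Long-term exponent b (ISO 9224 Table 2, B1) = 0.667
  D(9) = 2.317 × 9^0.667 = 2.317 × 4.33 = 10.03 μm
  Mass loss = 10.03 μm × 8.96 g/cm³ = 89.9 g·m⁻²

D(9) = 89.9 g·m⁻²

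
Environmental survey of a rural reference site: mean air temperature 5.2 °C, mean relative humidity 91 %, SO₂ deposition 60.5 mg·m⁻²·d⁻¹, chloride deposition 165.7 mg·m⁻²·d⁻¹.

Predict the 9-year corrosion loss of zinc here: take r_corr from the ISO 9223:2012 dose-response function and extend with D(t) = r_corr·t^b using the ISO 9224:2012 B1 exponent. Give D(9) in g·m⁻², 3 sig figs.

zinc: temperature factor f = +0.038·(-4.8) = -0.1824
  Pd branch = 0.0129·Pd^0.44·e^(0.046·RH+f) = 4.298 μm/a
  Sd branch = 0.0175·Sd^0.57·e^(0.008·RH+0.085·T) = 1.038 μm/a
  r_corr = 4.298 + 1.038 = 5.336 μm/a
Power-law: D(9) = r_corr · 9^0.813
  D(9) = 5.336 × 9^0.813 = 5.336 × 5.968 = 31.84 μm
  Mass loss = 31.84 μm × 7.14 g/cm³ = 227.4 g·m⁻²

D(9) = 227 g·m⁻²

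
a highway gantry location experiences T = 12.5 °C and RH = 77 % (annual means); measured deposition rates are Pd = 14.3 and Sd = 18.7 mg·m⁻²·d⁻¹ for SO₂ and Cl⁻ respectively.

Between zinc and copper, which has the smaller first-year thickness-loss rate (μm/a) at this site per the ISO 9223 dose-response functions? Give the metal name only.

zinc: f(T) = -0.071·(T−10) [T>10 °C] = -0.1775
  SO₂ term: 0.0129·14.3^0.44·exp(0.046·77-0.1775) = 1.203
  Sd branch = 0.0175·Sd^0.57·e^(0.008·RH+0.085·T) = 0.4977 μm/a
  r_corr = 1.203 + 0.4977 = 1.7 μm/a
copper: f(T) = -0.080·(T−10) [T>10 °C] = -0.2000
  Pd branch = 0.0053·Pd^0.26·e^(0.059·RH+f) = 0.8143 μm/a
  Cl⁻ term: 0.01025·18.7^0.27·exp(0.036·77+0.049·12.5) = 0.6668
  r_corr = 0.8143 + 0.6668 = 1.481 μm/a
Ordering by μm/a: zinc (1.7) > copper (1.48)

copper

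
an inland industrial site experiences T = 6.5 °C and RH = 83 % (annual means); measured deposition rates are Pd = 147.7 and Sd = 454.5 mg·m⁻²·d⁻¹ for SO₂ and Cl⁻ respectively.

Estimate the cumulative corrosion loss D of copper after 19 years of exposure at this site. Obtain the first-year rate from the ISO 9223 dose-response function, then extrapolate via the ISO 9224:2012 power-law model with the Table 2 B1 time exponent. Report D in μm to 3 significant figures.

copper: f(T) = +0.126·(T−10) [T≤10 °C] = -0.4410
  Pd branch = 0.0053·Pd^0.26·e^(0.059·RH+f) = 1.673 μm/a
  Sd branch = 0.01025·Sd^0.27·e^(0.036·RH+0.049·T) = 1.46 μm/a
  sum: 1.673 + 1.46 → r_corr = 3.133 μm/a
Long-term exponent b (ISO 9224 Table 2, B1) = 0.667
  D(19) = 3.133 × 19^0.667 = 3.133 × 7.127 = 22.33 μm

D(19) = 22.3 μm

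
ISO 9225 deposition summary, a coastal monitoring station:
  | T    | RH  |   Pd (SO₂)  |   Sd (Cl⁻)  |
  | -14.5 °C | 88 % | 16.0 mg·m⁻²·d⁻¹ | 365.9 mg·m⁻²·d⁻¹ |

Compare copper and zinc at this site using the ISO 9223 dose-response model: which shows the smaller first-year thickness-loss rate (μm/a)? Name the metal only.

copper

copper: f(T) = +0.126·(T−10) [T≤10 °C] = -3.0870
  sulphur-dioxide contribution → 0.08944 μm/a
  chloride contribution → 0.589 μm/a
  total first-year rate 0.6784 μm/a
zinc: T≤10 °C ⇒ hinge +0.038·(-14.5−10) = -0.9310
  sulphur-dioxide contribution → 0.9865 μm/a
  chloride contribution → 0.2983 μm/a
  total first-year rate 1.285 μm/a
Ordering by μm/a: zinc (1.28) > copper (0.678)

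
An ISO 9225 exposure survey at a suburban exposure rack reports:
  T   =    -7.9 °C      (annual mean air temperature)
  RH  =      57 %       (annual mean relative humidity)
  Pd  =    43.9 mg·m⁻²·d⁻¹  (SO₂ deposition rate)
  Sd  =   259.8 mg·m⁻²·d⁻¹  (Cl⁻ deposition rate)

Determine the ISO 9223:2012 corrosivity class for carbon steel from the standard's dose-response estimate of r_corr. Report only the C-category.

carbon steel: T≤10 °C ⇒ hinge +0.150·(-7.9−10) = -2.6850
  Pd branch = 1.77·Pd^0.52·e^(0.02·RH+f) = 2.698 μm/a
  Cl⁻ term: 0.102·259.8^0.62·exp(0.033·57+0.04·-7.9) = 15.32
  r_corr = 2.698 + 15.32 = 18.02 μm/a
ISO 9223 Table 2 (carbon steel): 1.3 < 18 ≤ 25 μm/a ⇒ C2

C2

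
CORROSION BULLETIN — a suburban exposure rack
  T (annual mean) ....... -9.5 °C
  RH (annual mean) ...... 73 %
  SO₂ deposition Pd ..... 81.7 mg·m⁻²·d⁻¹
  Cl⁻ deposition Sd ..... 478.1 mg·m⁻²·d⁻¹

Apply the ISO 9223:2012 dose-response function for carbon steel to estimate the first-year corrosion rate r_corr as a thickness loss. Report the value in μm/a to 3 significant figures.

carbon steel: temperature factor f = +0.150·(-19.5) = -2.9250
  SO₂ term: 1.77·81.7^0.52·exp(0.02·73-2.9250) = 4.037
  Cl⁻ term: 0.102·478.1^0.62·exp(0.033·73+0.04·-9.5) = 35.57
  r_corr = 4.037 + 35.57 = 39.61 μm/a

r_corr = 39.6 μm/a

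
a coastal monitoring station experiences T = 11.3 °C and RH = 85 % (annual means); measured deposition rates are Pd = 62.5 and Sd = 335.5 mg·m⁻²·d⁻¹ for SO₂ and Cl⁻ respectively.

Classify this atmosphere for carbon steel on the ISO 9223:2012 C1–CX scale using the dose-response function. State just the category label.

C5

carbon steel: f(T) = -0.054·(T−10) [T>10 °C] = -0.0702
  SO₂ term: 1.77·62.5^0.52·exp(0.02·85-0.0702) = 77.56
  Sd branch = 0.102·Sd^0.62·e^(0.033·RH+0.04·T) = 97.5 μm/a
  sum: 77.56 + 97.5 → r_corr = 175.1 μm/a
Category bounds: 80…200 μm/a bracket r_corr ⇒ C5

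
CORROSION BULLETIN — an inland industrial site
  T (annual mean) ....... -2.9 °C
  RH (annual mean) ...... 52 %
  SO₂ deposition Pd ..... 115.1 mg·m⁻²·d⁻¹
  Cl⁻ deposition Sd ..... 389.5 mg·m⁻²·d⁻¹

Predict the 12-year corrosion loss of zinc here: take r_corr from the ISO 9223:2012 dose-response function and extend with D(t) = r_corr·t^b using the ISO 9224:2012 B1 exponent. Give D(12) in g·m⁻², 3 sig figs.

D(12) = 71.0 g·m⁻²

zinc: temperature factor f = +0.038·(-12.9) = -0.4902
  SO₂ term: 0.0129·115.1^0.44·exp(0.046·52-0.4902) = 0.6973
  Sd branch = 0.0175·Sd^0.57·e^(0.008·RH+0.085·T) = 0.6212 μm/a
  sum: 0.6973 + 0.6212 → r_corr = 1.318 μm/a
ISO 9224: D(t) = r_corr · t^b with b = 0.813 (zinc, B1)
  D(12) = 1.318 × 12^0.813 = 1.318 × 7.54 = 9.941 μm
  Mass loss = 9.941 μm × 7.14 g/cm³ = 70.98 g·m⁻²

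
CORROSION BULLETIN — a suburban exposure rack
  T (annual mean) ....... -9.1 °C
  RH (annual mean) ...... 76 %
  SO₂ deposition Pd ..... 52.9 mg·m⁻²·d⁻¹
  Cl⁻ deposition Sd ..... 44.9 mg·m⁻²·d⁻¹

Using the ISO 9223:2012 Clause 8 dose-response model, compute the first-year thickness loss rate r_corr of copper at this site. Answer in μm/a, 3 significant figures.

copper: T≤10 °C ⇒ hinge +0.126·(-9.1−10) = -2.4066
  sulphur-dioxide contribution → 0.1187 μm/a
  chloride contribution → 0.2828 μm/a
  total first-year rate 0.4015 μm/a

r_corr = 0.401 μm/a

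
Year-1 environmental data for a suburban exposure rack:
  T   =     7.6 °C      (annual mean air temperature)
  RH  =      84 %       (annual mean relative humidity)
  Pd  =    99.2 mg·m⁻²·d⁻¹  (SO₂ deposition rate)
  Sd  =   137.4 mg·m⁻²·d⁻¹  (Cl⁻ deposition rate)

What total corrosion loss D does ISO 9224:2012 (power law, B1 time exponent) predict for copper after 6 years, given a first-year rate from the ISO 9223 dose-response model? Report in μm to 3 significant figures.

D(6) = 9.89 μm

copper: T≤10 °C ⇒ hinge +0.126·(7.6−10) = -0.3024
  SO₂ term: 0.0053·99.2^0.26·exp(0.059·84-0.3024) = 1.838
  Sd branch = 0.01025·Sd^0.27·e^(0.036·RH+0.049·T) = 1.156 μm/a
  r_corr = 1.838 + 1.156 = 2.994 μm/a
Power-law: D(6) = r_corr · 6^0.667
  D(6) = 2.994 × 6^0.667 = 2.994 × 3.304 = 9.893 μm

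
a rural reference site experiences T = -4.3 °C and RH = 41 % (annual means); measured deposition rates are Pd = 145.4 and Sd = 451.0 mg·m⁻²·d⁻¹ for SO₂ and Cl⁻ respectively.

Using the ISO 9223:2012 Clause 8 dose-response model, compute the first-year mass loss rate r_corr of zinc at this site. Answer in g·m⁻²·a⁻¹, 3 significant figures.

r_corr = 7.07 g·m⁻²·a⁻¹

zinc: T≤10 °C ⇒ hinge +0.038·(-4.3−10) = -0.5434
  sulphur-dioxide contribution → 0.4418 μm/a
  chloride contribution → 0.5491 μm/a
  total first-year rate 0.9909 μm/a
Convert to mass loss: 0.9909 μm/a × 7.14 g/cm³ = 7.075 g·m⁻²·a⁻¹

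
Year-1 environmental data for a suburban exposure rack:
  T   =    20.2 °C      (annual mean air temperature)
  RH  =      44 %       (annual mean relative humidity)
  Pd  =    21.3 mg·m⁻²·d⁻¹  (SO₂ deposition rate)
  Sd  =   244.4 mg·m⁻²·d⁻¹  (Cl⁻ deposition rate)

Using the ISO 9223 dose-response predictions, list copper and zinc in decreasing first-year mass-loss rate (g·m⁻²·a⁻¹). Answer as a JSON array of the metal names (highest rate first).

copper: f(T) = -0.080·(T−10) [T>10 °C] = -0.8160
  SO₂ term: 0.0053·21.3^0.26·exp(0.059·44-0.8160) = 0.06961
  Sd branch = 0.01025·Sd^0.27·e^(0.036·RH+0.049·T) = 0.5933 μm/a
  sum: 0.06961 + 0.5933 → r_corr = 0.6629 μm/a
  mass loss = 0.6629 μm/a × 8.96 g/cm³ = 5.94 g·m⁻²·a⁻¹
zinc: temperature factor f = -0.071·(10.2) = -0.7242
  SO₂ term: 0.0129·21.3^0.44·exp(0.046·44-0.7242) = 0.1818
  Sd branch = 0.0175·Sd^0.57·e^(0.008·RH+0.085·T) = 3.183 μm/a
  r_corr = 0.1818 + 3.183 = 3.365 μm/a
  mass loss = 3.365 μm/a × 7.14 g/cm³ = 24.02 g·m⁻²·a⁻¹
Ordering by g·m⁻²·a⁻¹: zinc (24) > copper (5.94)

["zinc", "copper"]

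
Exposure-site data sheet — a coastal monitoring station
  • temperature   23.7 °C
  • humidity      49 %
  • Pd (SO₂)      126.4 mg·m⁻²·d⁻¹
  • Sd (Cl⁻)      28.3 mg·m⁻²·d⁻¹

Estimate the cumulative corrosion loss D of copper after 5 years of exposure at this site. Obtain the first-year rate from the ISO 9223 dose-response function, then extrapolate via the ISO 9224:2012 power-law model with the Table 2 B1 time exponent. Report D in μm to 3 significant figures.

D(5) = 1.71 μm

copper: T>10 °C ⇒ hinge -0.080·(23.7−10) = -1.0960
  SO₂ term: 0.0053·126.4^0.26·exp(0.059·49-1.0960) = 0.1123
  Cl⁻ term: 0.01025·28.3^0.27·exp(0.036·49+0.049·23.7) = 0.4711
  sum: 0.1123 + 0.4711 → r_corr = 0.5834 μm/a
Power-law: D(5) = r_corr · 5^0.667
  D(5) = 0.5834 × 5^0.667 = 0.5834 × 2.926 = 1.707 μm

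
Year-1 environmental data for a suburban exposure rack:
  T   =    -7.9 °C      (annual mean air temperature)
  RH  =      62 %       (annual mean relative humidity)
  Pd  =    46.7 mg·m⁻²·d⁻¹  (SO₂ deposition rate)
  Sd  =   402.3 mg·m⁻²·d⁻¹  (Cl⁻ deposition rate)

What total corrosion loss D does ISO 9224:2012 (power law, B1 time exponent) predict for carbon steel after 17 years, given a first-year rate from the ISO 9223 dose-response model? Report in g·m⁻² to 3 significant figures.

D(17) = 925 g·m⁻²

carbon steel: f(T) = +0.150·(T−10) [T≤10 °C] = -2.6850
  sulphur-dioxide contribution → 3.079 μm/a
  chloride contribution → 23.7 μm/a
  total first-year rate 26.78 μm/a
ISO 9224: D(t) = r_corr · t^b with b = 0.523 (carbon steel, B1)
  D(17) = 26.78 × 17^0.523 = 26.78 × 4.401 = 117.8 μm
  Mass loss = 117.8 μm × 7.85 g/cm³ = 925.1 g·m⁻²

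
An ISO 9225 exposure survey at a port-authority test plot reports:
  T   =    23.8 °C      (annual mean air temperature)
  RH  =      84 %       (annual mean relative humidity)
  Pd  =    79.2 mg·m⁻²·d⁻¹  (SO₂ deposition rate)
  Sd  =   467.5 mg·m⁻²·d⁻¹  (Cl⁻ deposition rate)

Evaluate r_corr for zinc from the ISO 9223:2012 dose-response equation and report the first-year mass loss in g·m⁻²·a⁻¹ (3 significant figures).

zinc: temperature factor f = -0.071·(13.8) = -0.9798
  sulphur-dioxide contribution → 1.58 μm/a
  chloride contribution → 8.615 μm/a
  total first-year rate 10.19 μm/a
Convert to mass loss: 10.19 μm/a × 7.14 g/cm³ = 72.79 g·m⁻²·a⁻¹

r_corr = 72.8 g·m⁻²·a⁻¹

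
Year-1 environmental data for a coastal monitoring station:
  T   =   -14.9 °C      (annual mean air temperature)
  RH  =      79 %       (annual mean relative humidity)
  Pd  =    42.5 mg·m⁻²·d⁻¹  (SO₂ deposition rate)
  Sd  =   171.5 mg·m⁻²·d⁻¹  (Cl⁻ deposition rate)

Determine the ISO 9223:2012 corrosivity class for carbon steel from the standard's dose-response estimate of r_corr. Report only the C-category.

C2

carbon steel: f(T) = +0.150·(T−10) [T≤10 °C] = -3.7350
  sulphur-dioxide contribution → 1.442 μm/a
  chloride contribution → 18.5 μm/a
  total first-year rate 19.94 μm/a
19.9 μm/a falls in (1.3, 25] for carbon steel → category C2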